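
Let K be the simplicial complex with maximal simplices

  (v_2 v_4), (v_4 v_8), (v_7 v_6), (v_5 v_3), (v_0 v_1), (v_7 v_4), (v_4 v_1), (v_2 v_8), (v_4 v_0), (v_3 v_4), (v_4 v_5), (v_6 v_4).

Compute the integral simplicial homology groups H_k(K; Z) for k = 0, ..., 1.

H_0 = Z,  H_1 = Z^4.

Take the total order v_0 < v_1 < v_2 < v_3 < v_4 < v_5 < v_6 < v_7 < v_8 on the vertex set. Then K (dimension 1) consists of the simplices:

  0-simplices (9): [v_0], [v_1], [v_2], [v_3], [v_4], [v_5], [v_6], [v_7], [v_8]
  1-simplices (12): [v_0,v_1], [v_0,v_4], [v_1,v_4], [v_2,v_4], [v_2,v_8], [v_3,v_4], [v_3,v_5], [v_4,v_5], [v_4,v_6], [v_4,v_7], [v_4,v_8], [v_6,v_7]

so the chain groups are C_0 ≅ Z^9, C_1 ≅ Z^12.

The boundary map ∂_1: C_1 → C_0 maps an edge to its endpoints' difference, ∂[p,q] = q − p.
The 9×12 boundary matrix has rank 8 and Smith normal form diag(1,1,1,1,1,1,1,1).

From H_k ≅ ker(∂_k) / im(∂_{k+1}) we obtain:

  H_0: rank C_0 − rank ∂_1 = 9 − 8 = 1, and the invariant factors of ∂_1 are all 1, so H_0 = Z.
  H_1: rank ker ∂_1 − rank ∂_2 = (12 − 8) − 0 = 4, and there is no ∂_2, so H_1 = Z^4.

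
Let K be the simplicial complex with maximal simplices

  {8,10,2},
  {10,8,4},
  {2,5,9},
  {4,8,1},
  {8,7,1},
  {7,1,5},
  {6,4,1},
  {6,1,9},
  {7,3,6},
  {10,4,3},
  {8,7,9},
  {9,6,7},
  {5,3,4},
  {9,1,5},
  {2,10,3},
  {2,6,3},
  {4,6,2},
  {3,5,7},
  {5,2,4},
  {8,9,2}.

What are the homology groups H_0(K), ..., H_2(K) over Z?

We work with the vertex ordering 1 < 2 < 3 < 4 < 5 < 6 < 7 < 8 < 9 < 10. The simplices of K, each written with vertices in increasing order, are:

  0-simplices (10): [1], [2], [3], [4], [5], [6], [7], [8], [9], [10]
  1-simplices (30): (30 of them)
  2-simplices (20): (20 of them)

giving chain groups C_0 ≅ Z^10, C_1 ≅ Z^30, C_2 ≅ Z^20.

Boundary ∂_1: C_1 → C_0 is given by ∂[p,q] = [q] − [p].
The resulting 10×30 matrix has rank 9, and its Smith normal form has invariant factors (1,1,1,1,1,1,1,1,1).

The boundary map ∂_2: C_2 → C_1 acts by ∂[p,q,r] = [q,r] − [p,r] + [p,q]. For instance
  ∂[3,4,10] = [4,10] − [3,10] + [3,4],
  ∂[2,5,9] = [5,9] − [2,9] + [2,5].
The resulting 30×20 matrix has rank 20, and its Smith normal form has invariant factors (1,1,1,1,1,1,1,1,1,1,1,1,1,1,1,1,1,1,1,2).

Now H_k = ker ∂_k / im ∂_{k+1}, so:

  H_0: rank C_0 − rank ∂_1 = 10 − 9 = 1, and the invariant factors of ∂_1 are all 1, so H_0 ≅ Z.
  H_1: rank ker ∂_1 − rank ∂_2 = (30 − 9) − 20 = 1, and ∂_2 has invariant factor 2 > 1, so H_1 ≅ Z ⊕ Z/2Z.
  H_2: rank ker ∂_2 − rank ∂_3 = (20 − 20) − 0 = 0, and there is no ∂_3, so H_2 ≅ 0.

H_0 ≅ Z,  H_1 ≅ Z ⊕ Z/2Z,  H_2 = 0.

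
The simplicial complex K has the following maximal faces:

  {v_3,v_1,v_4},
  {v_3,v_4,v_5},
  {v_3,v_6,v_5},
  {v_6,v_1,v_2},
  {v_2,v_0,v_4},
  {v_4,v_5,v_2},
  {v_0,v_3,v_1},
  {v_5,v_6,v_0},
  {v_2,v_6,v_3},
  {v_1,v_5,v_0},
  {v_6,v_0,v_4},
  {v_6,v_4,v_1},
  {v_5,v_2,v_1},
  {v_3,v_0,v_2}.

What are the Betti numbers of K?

b_0 = 1, b_1 = 2, b_2 = 1.

Order the vertices as v_0 < v_1 < v_2 < v_3 < v_4 < v_5 < v_6. Listing each simplex with vertices in this order, K has dimension 2 with simplices:

  0-simplices (7): [v_0], [v_1], [v_2], [v_3], [v_4], [v_5], [v_6]
  1-simplices (21): (21 of them)
  2-simplices (14): (14 of them)

Hence C_0 ≅ Z^7, C_1 ≅ Z^21, C_2 ≅ Z^14.

The boundary map ∂_1: C_1 → C_0 maps an edge to its endpoints' difference, ∂[p,q] = q − p. For instance
  ∂[v_2,v_3] = [v_3] − [v_2].
The 7×21 boundary matrix has rank 6 and Smith normal form diag(1,1,1,1,1,1).

∂_2: C_2 → C_1 sends each 2-simplex [p,q,r] to [q,r] − [p,r] + [p,q]. For instance
  ∂[v_2,v_3,v_6] = [v_3,v_6] − [v_2,v_6] + [v_2,v_3],
  ∂[v_1,v_3,v_4] = [v_3,v_4] − [v_1,v_4] + [v_1,v_3].
The 21×14 boundary matrix has rank 13 and Smith normal form diag(1,1,1,1,1,1,1,1,1,1,1,1,1).

Computing H_k = (kernel of ∂_k) / (image of ∂_{k+1}):

  H_0: rank C_0 − rank ∂_1 = 7 − 6 = 1, and the invariant factors of ∂_1 are all 1, so H_0 ≅ Z.
  H_1: rank ker ∂_1 − rank ∂_2 = (21 − 6) − 13 = 2, and the invariant factors of ∂_2 are all 1, so H_1 ≅ Z^2.
  H_2: rank ker ∂_2 − rank ∂_3 = (14 − 13) − 0 = 1, and there is no ∂_3, so H_2 ≅ Z.

(K is a triangulation of the torus T^2.)

Hence the Betti numbers are b_0 = 1, b_1 = 2, b_2 = 1.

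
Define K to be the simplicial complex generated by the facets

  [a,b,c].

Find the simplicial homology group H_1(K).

Fix the vertex order a < b < c and write every simplex with vertices in increasing order. Then dim K = 2 and the simplices of K are:

  0-simplices (3): a, b, c
  1-simplices (3): ab, ac, bc
  2-simplices (1): abc

giving chain groups C_0 ≅ Z^3, C_1 ≅ Z^3, C_2 ≅ Z^1.

∂_1: C_1 → C_0 maps an edge to its endpoints' difference, ∂[p,q] = q − p.
The 3×3 boundary matrix has rank 2 and Smith normal form diag(1,1).

The boundary map ∂_2: C_2 → C_1 sends each 2-simplex [p,q,r] to [q,r] − [p,r] + [p,q]. For instance
  ∂abc = bc − ac + ab.
As a 3×1 matrix over Z this has rank 1, with invariant factors (1).

Now H_k = ker ∂_k / im ∂_{k+1}, so:

  H_1: rank ker ∂_1 − rank ∂_2 = (3 − 2) − 1 = 0, and the invariant factors of ∂_2 are all 1, so H_1 ≅ 0.

H_1 ≅ 0.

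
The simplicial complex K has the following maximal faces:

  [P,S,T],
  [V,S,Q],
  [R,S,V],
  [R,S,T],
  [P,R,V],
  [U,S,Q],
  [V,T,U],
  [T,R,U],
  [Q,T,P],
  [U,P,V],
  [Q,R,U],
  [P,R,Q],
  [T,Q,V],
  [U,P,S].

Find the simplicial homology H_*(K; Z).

Fix the vertex order P < Q < R < S < T < U < V and write every simplex with vertices in increasing order. Then dim K = 2 and the simplices of K are:

  0-simplices (7): P, Q, R, S, T, U, V
  1-simplices (21): PQ, PR, PS, PT, PU, PV, QR, QS, QT, QU, QV, RS, RT, RU, RV, ST, SU, SV, TU, TV, UV
  2-simplices (14): PQR, PQT, PRV, PST, PSU, PUV, QRU, QSU, QSV, QTV, RST, RSV, RTU, TUV

so the chain groups are C_0 ≅ Z^7, C_1 ≅ Z^21, C_2 ≅ Z^14.

The boundary map ∂_1: C_1 → C_0 sends each edge [p,q] (with p < q) to q − p.
This gives a 7×21 integer matrix of rank 6; reducing to Smith normal form yields diagonal entries (1,1,1,1,1,1).

∂_2: C_2 → C_1 acts by ∂[p,q,r] = [q,r] − [p,r] + [p,q]. For instance
  ∂TUV = UV − TV + TU,
  ∂RSV = SV − RV + RS.
The 21×14 boundary matrix has rank 13 and Smith normal form diag(1,1,1,1,1,1,1,1,1,1,1,1,1).

From H_k ≅ ker(∂_k) / im(∂_{k+1}) we obtain:

  H_0: rank C_0 − rank ∂_1 = 7 − 6 = 1, and the invariant factors of ∂_1 are all 1, so H_0 ≅ Z.
  H_1: rank ker ∂_1 − rank ∂_2 = (21 − 6) − 13 = 2, and the invariant factors of ∂_2 are all 1, so H_1 ≅ Z^2.
  H_2: rank ker ∂_2 − rank ∂_3 = (14 − 13) − 0 = 1, and there is no ∂_3, so H_2 ≅ Z.

As a check, the Euler characteristic is 7 − 21 + 14 = 0, which agrees with 1 − 2 + 1 = 0.

H_0 ≅ Z,  H_1 ≅ Z^2,  H_2 ≅ Z.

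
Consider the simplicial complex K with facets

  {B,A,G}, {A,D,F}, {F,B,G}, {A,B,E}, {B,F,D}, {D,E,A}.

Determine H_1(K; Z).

We work with the vertex ordering A < B < D < E < F < G. The simplices of K, each written with vertices in increasing order, are:

  0-simplices (6): A, B, D, E, F, G
  1-simplices (12): AB, AD, AE, AF, AG, BD, BE, BF, BG, DE, DF, FG
  2-simplices (6): ABE, ABG, ADE, ADF, BDF, BFG

giving chain groups C_0 ≅ Z^6, C_1 ≅ Z^12, C_2 ≅ Z^6.

Boundary ∂_1: C_1 → C_0 sends each edge [p,q] (with p < q) to q − p.
The 6×12 boundary matrix has rank 5 and Smith normal form diag(1,1,1,1,1).

The boundary map ∂_2: C_2 → C_1 sends each 2-simplex [p,q,r] to [q,r] − [p,r] + [p,q]. For instance
  ∂ABG = BG − AG + AB,
  ∂ADF = DF − AF + AD.
The 12×6 boundary matrix has rank 6 and Smith normal form diag(1,1,1,1,1,1).

Computing H_k = (kernel of ∂_k) / (image of ∂_{k+1}):

  H_1: rank ker ∂_1 − rank ∂_2 = (12 − 5) − 6 = 1, and the invariant factors of ∂_2 are all 1, so H_1 = Z.

H_1 ≅ Z.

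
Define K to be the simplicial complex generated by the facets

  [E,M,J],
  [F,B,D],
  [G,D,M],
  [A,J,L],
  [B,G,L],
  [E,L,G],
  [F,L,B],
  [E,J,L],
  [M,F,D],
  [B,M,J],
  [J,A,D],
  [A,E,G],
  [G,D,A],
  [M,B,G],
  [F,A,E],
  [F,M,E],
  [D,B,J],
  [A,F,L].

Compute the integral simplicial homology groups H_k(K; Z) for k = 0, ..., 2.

Take the total order A < B < D < E < F < G < J < L < M on the vertex set. Then K (dimension 2) consists of the simplices:

  0-simplices (9): A, B, D, E, F, G, J, L, M
  1-simplices (27): AD, AE, AF, AG, AJ, AL, BD, BF, BG, BJ, BL, BM, DF, DG, DJ, DM, EF, EG, EJ, EL, EM, FL, FM, GL, GM, JL, JM
  2-simplices (18): ADG, ADJ, AEF, AEG, AFL, AJL, BDF, BDJ, BFL, BGL, BGM, BJM, DFM, DGM, EFM, EGL, EJL, EJM

giving chain groups C_0 ≅ Z^9, C_1 ≅ Z^27, C_2 ≅ Z^18.

∂_1: C_1 → C_0 is given by ∂[p,q] = [q] − [p]. For instance
  ∂EF = F − E.
As a 9×27 matrix over Z this has rank 8, with invariant factors (1,1,1,1,1,1,1,1).

∂_2: C_2 → C_1 sends each 2-simplex [p,q,r] to [q,r] − [p,r] + [p,q]. For instance
  ∂AJL = JL − AL + AJ,
  ∂EGL = GL − EL + EG.
As a 27×18 matrix over Z this has rank 18, with invariant factors (1,1,1,1,1,1,1,1,1,1,1,1,1,1,1,1,1,2).

Computing H_k = (kernel of ∂_k) / (image of ∂_{k+1}):

  H_0: rank C_0 − rank ∂_1 = 9 − 8 = 1, and the invariant factors of ∂_1 are all 1, so H_0 = Z.
  H_1: rank ker ∂_1 − rank ∂_2 = (27 − 8) − 18 = 1, and ∂_2 has invariant factor 2 > 1, so H_1 = Z ⊕ Z_2.
  H_2: rank ker ∂_2 − rank ∂_3 = (18 − 18) − 0 = 0, and there is no ∂_3, so H_2 = 0.

H_0 = Z,  H_1 = Z ⊕ Z_2,  H_2 = 0.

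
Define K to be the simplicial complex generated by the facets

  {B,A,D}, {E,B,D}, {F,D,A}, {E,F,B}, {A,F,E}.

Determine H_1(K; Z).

H_1 = Z.

Order the vertices as A < B < D < E < F. Listing each simplex with vertices in this order, K has dimension 2 with simplices:

  0-simplices (5): A, B, D, E, F
  1-simplices (10): AB, AD, AE, AF, BD, BE, BF, DE, DF, EF
  2-simplices (5): ABD, ADF, AEF, BDE, BEF

giving chain groups C_0 ≅ Z^5, C_1 ≅ Z^10, C_2 ≅ Z^5.

Boundary ∂_1: C_1 → C_0 is given by ∂[p,q] = [q] − [p]. For instance
  ∂DE = E − D.
This gives a 5×10 integer matrix of rank 4; reducing to Smith normal form yields diagonal entries (1,1,1,1).

∂_2: C_2 → C_1 sends each 2-simplex [p,q,r] to [q,r] − [p,r] + [p,q]. For instance
  ∂BEF = EF − BF + BE,
  ∂AEF = EF − AF + AE.
As a 10×5 matrix over Z this has rank 5, with invariant factors (1,1,1,1,1).

Now H_k = ker ∂_k / im ∂_{k+1}, so:

  H_1: rank ker ∂_1 − rank ∂_2 = (10 − 4) − 5 = 1, and the invariant factors of ∂_2 are all 1, so H_1 = Z.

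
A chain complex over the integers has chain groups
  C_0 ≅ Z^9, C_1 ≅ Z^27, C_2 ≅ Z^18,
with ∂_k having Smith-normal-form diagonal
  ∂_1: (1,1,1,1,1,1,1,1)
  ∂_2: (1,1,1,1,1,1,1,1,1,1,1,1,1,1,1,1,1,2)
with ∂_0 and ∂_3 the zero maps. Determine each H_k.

H_0 ≅ Z,  H_1 ≅ Z ⊕ Z/2Z,  H_2 = 0.

H_0: b_0 = 9 − 0 − 8 = 1; torsion from ∂_1 factors > 1: none. So H_0 ≅ Z.
H_1: b_1 = 27 − 8 − 18 = 1; torsion from ∂_2 factors > 1: [2]. So H_1 ≅ Z ⊕ Z/2Z.
H_2: b_2 = 18 − 18 − 0 = 0; torsion from ∂_3 factors > 1: none. So H_2 ≅ 0.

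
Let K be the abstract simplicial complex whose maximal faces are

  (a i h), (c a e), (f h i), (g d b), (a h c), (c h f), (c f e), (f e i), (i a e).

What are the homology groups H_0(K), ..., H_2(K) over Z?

H_0 ≅ Z^2,  H_1 = 0,  H_2 ≅ Z.

Take the total order a < b < c < d < e < f < g < h < i on the vertex set. Then K (dimension 2) consists of the simplices:

  0-simplices (9): a, b, c, d, e, f, g, h, i
  1-simplices (15): ac, ae, ah, ai, bd, bg, ce, cf, ch, dg, ef, ei, fh, fi, hi
  2-simplices (9): ace, ach, aei, ahi, bdg, cef, cfh, efi, fhi

Hence C_0 ≅ Z^9, C_1 ≅ Z^15, C_2 ≅ Z^9.

∂_1: C_1 → C_0 maps an edge to its endpoints' difference, ∂[p,q] = q − p. For instance
  ∂ac = c − a.
The resulting 9×15 matrix has rank 7, and its Smith normal form has invariant factors (1,1,1,1,1,1,1).

Boundary ∂_2: C_2 → C_1 maps a triangle to the signed sum of its edges. For instance
  ∂efi = fi − ei + ef,
  ∂ahi = hi − ai + ah.
The resulting 15×9 matrix has rank 8, and its Smith normal form has invariant factors (1,1,1,1,1,1,1,1).

Now H_k = ker ∂_k / im ∂_{k+1}, so:

  H_0: rank C_0 − rank ∂_1 = 9 − 7 = 2, and the invariant factors of ∂_1 are all 1, so H_0 ≅ Z^2.
  H_1: rank ker ∂_1 − rank ∂_2 = (15 − 7) − 8 = 0, and the invariant factors of ∂_2 are all 1, so H_1 ≅ 0.
  H_2: rank ker ∂_2 − rank ∂_3 = (9 − 8) − 0 = 1, and there is no ∂_3, so H_2 ≅ Z.

As a check, the Euler characteristic is 9 − 15 + 9 = 3, which agrees with 2 − 0 + 1 = 3.
(K is a triangulation of the disjoint union of the 2-sphere S^2 and the 2-simplex.)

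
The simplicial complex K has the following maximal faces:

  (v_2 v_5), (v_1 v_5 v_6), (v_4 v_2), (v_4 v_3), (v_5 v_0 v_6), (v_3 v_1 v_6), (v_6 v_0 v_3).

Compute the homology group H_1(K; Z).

We work with the vertex ordering v_0 < v_1 < v_2 < v_3 < v_4 < v_5 < v_6. The simplices of K, each written with vertices in increasing order, are:

  0-simplices (7): [v_0], [v_1], [v_2], [v_3], [v_4], [v_5], [v_6]
  1-simplices (11): [v_0,v_3], [v_0,v_5], [v_0,v_6], [v_1,v_3], [v_1,v_5], [v_1,v_6], [v_2,v_4], [v_2,v_5], [v_3,v_4], [v_3,v_6], [v_5,v_6]
  2-simplices (4): [v_0,v_3,v_6], [v_0,v_5,v_6], [v_1,v_3,v_6], [v_1,v_5,v_6]

Hence C_0 ≅ Z^7, C_1 ≅ Z^11, C_2 ≅ Z^4.

The boundary map ∂_1: C_1 → C_0 is given by ∂[p,q] = [q] − [p].
This gives a 7×11 integer matrix of rank 6; reducing to Smith normal form yields diagonal entries (1,1,1,1,1,1).

The boundary map ∂_2: C_2 → C_1 maps a triangle to the signed sum of its edges. For instance
  ∂[v_0,v_5,v_6] = [v_5,v_6] − [v_0,v_6] + [v_0,v_5],
  ∂[v_0,v_3,v_6] = [v_3,v_6] − [v_0,v_6] + [v_0,v_3].
The resulting 11×4 matrix has rank 4, and its Smith normal form has invariant factors (1,1,1,1).

From H_k ≅ ker(∂_k) / im(∂_{k+1}) we obtain:

  H_1: rank ker ∂_1 − rank ∂_2 = (11 − 6) − 4 = 1, and the invariant factors of ∂_2 are all 1, so H_1 = Z.

H_1 = Z.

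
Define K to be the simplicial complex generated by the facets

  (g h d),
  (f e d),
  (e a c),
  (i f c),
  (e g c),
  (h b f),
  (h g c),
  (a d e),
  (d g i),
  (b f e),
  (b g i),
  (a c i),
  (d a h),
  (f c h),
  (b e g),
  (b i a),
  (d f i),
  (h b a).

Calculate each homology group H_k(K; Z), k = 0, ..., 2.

H_0 = Z,  H_1 = Z^2,  H_2 = Z.

Take the total order a < b < c < d < e < f < g < h < i on the vertex set. Then K (dimension 2) consists of the simplices:

  0-simplices (9): a, b, c, d, e, f, g, h, i
  1-simplices (27): ab, ac, ad, ae, ah, ai, be, bf, bg, bh, bi, ce, cf, cg, ch, ci, de, df, dg, dh, di, ef, eg, fh, fi, gh, gi
  2-simplices (18): abh, abi, ace, aci, ade, adh, bef, beg, bfh, bgi, ceg, cfh, cfi, cgh, def, dfi, dgh, dgi

so the chain groups are C_0 ≅ Z^9, C_1 ≅ Z^27, C_2 ≅ Z^18.

The boundary map ∂_1: C_1 → C_0 is given by ∂[p,q] = [q] − [p]. For instance
  ∂bh = h − b.
This gives a 9×27 integer matrix of rank 8; reducing to Smith normal form yields diagonal entries (1,1,1,1,1,1,1,1).

Boundary ∂_2: C_2 → C_1 sends each 2-simplex [p,q,r] to [q,r] − [p,r] + [p,q]. For instance
  ∂bef = ef − bf + be,
  ∂ace = ce − ae + ac.
This gives a 27×18 integer matrix of rank 17; reducing to Smith normal form yields diagonal entries (1,1,1,1,1,1,1,1,1,1,1,1,1,1,1,1,1).

From H_k ≅ ker(∂_k) / im(∂_{k+1}) we obtain:

  H_0: rank C_0 − rank ∂_1 = 9 − 8 = 1, and the invariant factors of ∂_1 are all 1, so H_0 = Z.
  H_1: rank ker ∂_1 − rank ∂_2 = (27 − 8) − 17 = 2, and the invariant factors of ∂_2 are all 1, so H_1 = Z^2.
  H_2: rank ker ∂_2 − rank ∂_3 = (18 − 17) − 0 = 1, and there is no ∂_3, so H_2 = Z.

(K is a triangulation of the torus T^2.)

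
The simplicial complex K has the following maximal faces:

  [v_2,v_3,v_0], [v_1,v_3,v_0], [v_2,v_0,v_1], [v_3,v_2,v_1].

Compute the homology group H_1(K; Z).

Order the vertices as v_0 < v_1 < v_2 < v_3. Listing each simplex with vertices in this order, K has dimension 2 with simplices:

  0-simplices (4): [v_0], [v_1], [v_2], [v_3]
  1-simplices (6): [v_0,v_1], [v_0,v_2], [v_0,v_3], [v_1,v_2], [v_1,v_3], [v_2,v_3]
  2-simplices (4): [v_0,v_1,v_2], [v_0,v_1,v_3], [v_0,v_2,v_3], [v_1,v_2,v_3]

Hence C_0 ≅ Z^4, C_1 ≅ Z^6, C_2 ≅ Z^4.

The boundary map ∂_1: C_1 → C_0 maps an edge to its endpoints' difference, ∂[p,q] = q − p. For instance
  ∂[v_0,v_3] = [v_3] − [v_0].
This gives a 4×6 integer matrix of rank 3; reducing to Smith normal form yields diagonal entries (1,1,1).

∂_2: C_2 → C_1 maps a triangle to the signed sum of its edges. For instance
  ∂[v_1,v_2,v_3] = [v_2,v_3] − [v_1,v_3] + [v_1,v_2],
  ∂[v_0,v_1,v_2] = [v_1,v_2] − [v_0,v_2] + [v_0,v_1].
This gives a 6×4 integer matrix of rank 3; reducing to Smith normal form yields diagonal entries (1,1,1).

Computing H_k = (kernel of ∂_k) / (image of ∂_{k+1}):

  H_1: rank ker ∂_1 − rank ∂_2 = (6 − 3) − 3 = 0, and the invariant factors of ∂_2 are all 1, so H_1 ≅ 0.

H_1 ≅ 0.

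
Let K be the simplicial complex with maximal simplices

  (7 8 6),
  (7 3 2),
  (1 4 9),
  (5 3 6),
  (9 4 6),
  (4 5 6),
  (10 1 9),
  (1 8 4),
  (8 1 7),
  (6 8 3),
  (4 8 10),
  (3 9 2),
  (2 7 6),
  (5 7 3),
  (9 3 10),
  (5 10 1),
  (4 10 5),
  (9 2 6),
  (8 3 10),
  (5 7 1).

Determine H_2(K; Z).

Fix the vertex order 1 < 2 < 3 < 4 < 5 < 6 < 7 < 8 < 9 < 10 and write every simplex with vertices in increasing order. Then dim K = 2 and the simplices of K are:

  0-simplices (10): [1], [2], [3], [4], [5], [6], [7], [8], [9], [10]
  1-simplices (30): (30 of them)
  2-simplices (20): (20 of them)

Hence C_0 ≅ Z^10, C_1 ≅ Z^30, C_2 ≅ Z^20.

Boundary ∂_1: C_1 → C_0 sends each edge [p,q] (with p < q) to q − p. For instance
  ∂[3,8] = [8] − [3].
As a 10×30 matrix over Z this has rank 9, with invariant factors (1,1,1,1,1,1,1,1,1).

The boundary map ∂_2: C_2 → C_1 acts by ∂[p,q,r] = [q,r] − [p,r] + [p,q]. For instance
  ∂[1,4,9] = [4,9] − [1,9] + [1,4],
  ∂[1,5,7] = [5,7] − [1,7] + [1,5].
The 30×20 boundary matrix has rank 20 and Smith normal form diag(1,1,1,1,1,1,1,1,1,1,1,1,1,1,1,1,1,1,1,2).

Now H_k = ker ∂_k / im ∂_{k+1}, so:

  H_2: rank ker ∂_2 − rank ∂_3 = (20 − 20) − 0 = 0, and there is no ∂_3, so H_2 = 0.

H_2 = 0.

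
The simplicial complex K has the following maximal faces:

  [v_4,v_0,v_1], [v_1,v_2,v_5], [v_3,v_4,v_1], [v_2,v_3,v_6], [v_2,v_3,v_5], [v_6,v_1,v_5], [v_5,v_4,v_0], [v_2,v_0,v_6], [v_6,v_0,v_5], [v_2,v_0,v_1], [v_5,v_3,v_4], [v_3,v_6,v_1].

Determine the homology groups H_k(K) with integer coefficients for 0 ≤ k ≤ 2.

H_0 = Z,  H_1 = Z/2,  H_2 = 0.

Fix the vertex order v_0 < v_1 < v_2 < v_3 < v_4 < v_5 < v_6 and write every simplex with vertices in increasing order. Then dim K = 2 and the simplices of K are:

  0-simplices (7): [v_0], [v_1], [v_2], [v_3], [v_4], [v_5], [v_6]
  1-simplices (18): (18 of them)
  2-simplices (12): (12 of them)

so the chain groups are C_0 ≅ Z^7, C_1 ≅ Z^18, C_2 ≅ Z^12.

Boundary ∂_1: C_1 → C_0 sends each edge [p,q] (with p < q) to q − p. For instance
  ∂[v_3,v_6] = [v_6] − [v_3].
The 7×18 boundary matrix has rank 6 and Smith normal form diag(1,1,1,1,1,1).

Boundary ∂_2: C_2 → C_1 maps a triangle to the signed sum of its edges. For instance
  ∂[v_2,v_3,v_6] = [v_3,v_6] − [v_2,v_6] + [v_2,v_3],
  ∂[v_1,v_2,v_5] = [v_2,v_5] − [v_1,v_5] + [v_1,v_2].
As a 18×12 matrix over Z this has rank 12, with invariant factors (1,1,1,1,1,1,1,1,1,1,1,2).

Reading off H_k = ker ∂_k / im ∂_{k+1}:

  H_0: rank C_0 − rank ∂_1 = 7 − 6 = 1, and the invariant factors of ∂_1 are all 1, so H_0 ≅ Z.
  H_1: rank ker ∂_1 − rank ∂_2 = (18 − 6) − 12 = 0, and ∂_2 has invariant factor 2 > 1, so H_1 ≅ Z/2.
  H_2: rank ker ∂_2 − rank ∂_3 = (12 − 12) − 0 = 0, and there is no ∂_3, so H_2 ≅ 0.

As a check, the Euler characteristic is 7 − 18 + 12 = 1, which agrees with 1 − 0 + 0 = 1.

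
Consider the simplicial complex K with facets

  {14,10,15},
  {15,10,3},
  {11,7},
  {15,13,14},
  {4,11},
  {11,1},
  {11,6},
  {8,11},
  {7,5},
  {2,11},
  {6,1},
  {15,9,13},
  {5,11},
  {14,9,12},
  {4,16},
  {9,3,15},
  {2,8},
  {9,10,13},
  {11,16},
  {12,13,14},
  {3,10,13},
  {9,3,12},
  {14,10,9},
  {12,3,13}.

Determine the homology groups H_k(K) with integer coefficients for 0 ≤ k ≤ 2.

Take the total order 1 < 2 < 3 < 4 < 5 < 6 < 7 < 8 < 9 < 10 < 11 < 12 < 13 < 14 < 15 < 16 on the vertex set. Then K (dimension 2) consists of the simplices:

  0-simplices (16): [1], [2], [3], [4], [5], [6], [7], [8], [9], [10], [11], [12], [13], [14], [15], [16]
  1-simplices (30): (30 of them)
  2-simplices (12): [3,9,12], [3,9,15], [3,10,13], [3,10,15], [3,12,13], [9,10,13], [9,10,14], [9,12,14], [9,13,15], [10,14,15], [12,13,14], [13,14,15]

giving chain groups C_0 ≅ Z^16, C_1 ≅ Z^30, C_2 ≅ Z^12.

The boundary map ∂_1: C_1 → C_0 sends each edge [p,q] (with p < q) to q − p.
This gives a 16×30 integer matrix of rank 14; reducing to Smith normal form yields diagonal entries (1,1,1,1,1,1,1,1,1,1,1,1,1,1).

The boundary map ∂_2: C_2 → C_1 acts by ∂[p,q,r] = [q,r] − [p,r] + [p,q]. For instance
  ∂[3,9,12] = [9,12] − [3,12] + [3,9],
  ∂[3,9,15] = [9,15] − [3,15] + [3,9].
This gives a 30×12 integer matrix of rank 12; reducing to Smith normal form yields diagonal entries (1,1,1,1,1,1,1,1,1,1,1,2).

From H_k ≅ ker(∂_k) / im(∂_{k+1}) we obtain:

  H_0: rank C_0 − rank ∂_1 = 16 − 14 = 2, and the invariant factors of ∂_1 are all 1, so H_0 ≅ Z^2.
  H_1: rank ker ∂_1 − rank ∂_2 = (30 − 14) − 12 = 4, and ∂_2 has invariant factor 2 > 1, so H_1 ≅ Z^4 ⊕ Z/2.
  H_2: rank ker ∂_2 − rank ∂_3 = (12 − 12) − 0 = 0, and there is no ∂_3, so H_2 ≅ 0.

H_0 = Z^2,  H_1 = Z^4 ⊕ Z/2,  H_2 = 0.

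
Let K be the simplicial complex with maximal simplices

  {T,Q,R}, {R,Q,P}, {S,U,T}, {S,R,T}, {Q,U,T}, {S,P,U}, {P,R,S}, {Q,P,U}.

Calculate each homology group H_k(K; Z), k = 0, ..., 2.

H_0 = Z,  H_1 = 0,  H_2 = Z.

Take the total order P < Q < R < S < T < U on the vertex set. Then K (dimension 2) consists of the simplices:

  0-simplices (6): P, Q, R, S, T, U
  1-simplices (12): PQ, PR, PS, PU, QR, QT, QU, RS, RT, ST, SU, TU
  2-simplices (8): PQR, PQU, PRS, PSU, QRT, QTU, RST, STU

Hence C_0 ≅ Z^6, C_1 ≅ Z^12, C_2 ≅ Z^8.

∂_1: C_1 → C_0 maps an edge to its endpoints' difference, ∂[p,q] = q − p.
As a 6×12 matrix over Z this has rank 5, with invariant factors (1,1,1,1,1).

Boundary ∂_2: C_2 → C_1 maps a triangle to the signed sum of its edges. For instance
  ∂RST = ST − RT + RS,
  ∂QTU = TU − QU + QT.
This gives a 12×8 integer matrix of rank 7; reducing to Smith normal form yields diagonal entries (1,1,1,1,1,1,1).

Now H_k = ker ∂_k / im ∂_{k+1}, so:

  H_0: rank C_0 − rank ∂_1 = 6 − 5 = 1, and the invariant factors of ∂_1 are all 1, so H_0 ≅ Z.
  H_1: rank ker ∂_1 − rank ∂_2 = (12 − 5) − 7 = 0, and the invariant factors of ∂_2 are all 1, so H_1 ≅ 0.
  H_2: rank ker ∂_2 − rank ∂_3 = (8 − 7) − 0 = 1, and there is no ∂_3, so H_2 ≅ Z.

As a check, the Euler characteristic is 6 − 12 + 8 = 2, which agrees with 1 − 0 + 1 = 2.
(K is a triangulation of the 2-sphere S^2.)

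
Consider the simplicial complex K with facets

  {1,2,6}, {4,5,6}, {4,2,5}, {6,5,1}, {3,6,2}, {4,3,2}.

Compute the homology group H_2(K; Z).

H_2 = 0.

Fix the vertex order 1 < 2 < 3 < 4 < 5 < 6 and write every simplex with vertices in increasing order. Then dim K = 2 and the simplices of K are:

  0-simplices (6): [1], [2], [3], [4], [5], [6]
  1-simplices (12): [1,2], [1,5], [1,6], [2,3], [2,4], [2,5], [2,6], [3,4], [3,6], [4,5], [4,6], [5,6]
  2-simplices (6): [1,2,6], [1,5,6], [2,3,4], [2,3,6], [2,4,5], [4,5,6]

Hence C_0 ≅ Z^6, C_1 ≅ Z^12, C_2 ≅ Z^6.

∂_1: C_1 → C_0 is given by ∂[p,q] = [q] − [p]. For instance
  ∂[5,6] = [6] − [5].
As a 6×12 matrix over Z this has rank 5, with invariant factors (1,1,1,1,1).

∂_2: C_2 → C_1 maps a triangle to the signed sum of its edges. For instance
  ∂[2,3,6] = [3,6] − [2,6] + [2,3],
  ∂[1,5,6] = [5,6] − [1,6] + [1,5].
The resulting 12×6 matrix has rank 6, and its Smith normal form has invariant factors (1,1,1,1,1,1).

Now H_k = ker ∂_k / im ∂_{k+1}, so:

  H_2: rank ker ∂_2 − rank ∂_3 = (6 − 6) − 0 = 0, and there is no ∂_3, so H_2 = 0.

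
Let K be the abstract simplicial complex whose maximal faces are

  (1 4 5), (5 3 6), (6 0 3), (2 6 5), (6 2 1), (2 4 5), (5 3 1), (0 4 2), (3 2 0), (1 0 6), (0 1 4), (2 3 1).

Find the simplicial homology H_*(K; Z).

H_0 = Z,  H_1 = Z/2,  H_2 = 0.

Take the total order 0 < 1 < 2 < 3 < 4 < 5 < 6 on the vertex set. Then K (dimension 2) consists of the simplices:

  0-simplices (7): [0], [1], [2], [3], [4], [5], [6]
  1-simplices (18): [0,1], [0,2], [0,3], [0,4], [0,6], [1,2], [1,3], [1,4], [1,5], [1,6], [2,3], [2,4], [2,5], [2,6], [3,5], [3,6], [4,5], [5,6]
  2-simplices (12): [0,1,4], [0,1,6], [0,2,3], [0,2,4], [0,3,6], [1,2,3], [1,2,6], [1,3,5], [1,4,5], [2,4,5], [2,5,6], [3,5,6]

Hence C_0 ≅ Z^7, C_1 ≅ Z^18, C_2 ≅ Z^12.

The boundary map ∂_1: C_1 → C_0 maps an edge to its endpoints' difference, ∂[p,q] = q − p. For instance
  ∂[2,4] = [4] − [2].
The 7×18 boundary matrix has rank 6 and Smith normal form diag(1,1,1,1,1,1).

The boundary map ∂_2: C_2 → C_1 acts by ∂[p,q,r] = [q,r] − [p,r] + [p,q]. For instance
  ∂[0,3,6] = [3,6] − [0,6] + [0,3],
  ∂[1,4,5] = [4,5] − [1,5] + [1,4].
The 18×12 boundary matrix has rank 12 and Smith normal form diag(1,1,1,1,1,1,1,1,1,1,1,2).

Computing H_k = (kernel of ∂_k) / (image of ∂_{k+1}):

  H_0: rank C_0 − rank ∂_1 = 7 − 6 = 1, and the invariant factors of ∂_1 are all 1, so H_0 = Z.
  H_1: rank ker ∂_1 − rank ∂_2 = (18 − 6) − 12 = 0, and ∂_2 has invariant factor 2 > 1, so H_1 = Z/2.
  H_2: rank ker ∂_2 − rank ∂_3 = (12 − 12) − 0 = 0, and there is no ∂_3, so H_2 = 0.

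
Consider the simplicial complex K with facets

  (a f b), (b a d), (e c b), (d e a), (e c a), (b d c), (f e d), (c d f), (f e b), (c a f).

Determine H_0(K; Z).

Fix the vertex order a < b < c < d < e < f and write every simplex with vertices in increasing order. Then dim K = 2 and the simplices of K are:

  0-simplices (6): a, b, c, d, e, f
  1-simplices (15): ab, ac, ad, ae, af, bc, bd, be, bf, cd, ce, cf, de, df, ef
  2-simplices (10): abd, abf, ace, acf, ade, bcd, bce, bef, cdf, def

giving chain groups C_0 ≅ Z^6, C_1 ≅ Z^15, C_2 ≅ Z^10.

∂_1: C_1 → C_0 sends each edge [p,q] (with p < q) to q − p.
The 6×15 boundary matrix has rank 5 and Smith normal form diag(1,1,1,1,1).

The boundary map ∂_2: C_2 → C_1 maps a triangle to the signed sum of its edges. For instance
  ∂abd = bd − ad + ab,
  ∂bcd = cd − bd + bc.
The 15×10 boundary matrix has rank 10 and Smith normal form diag(1,1,1,1,1,1,1,1,1,2).

Reading off H_k = ker ∂_k / im ∂_{k+1}:

  H_0: rank C_0 − rank ∂_1 = 6 − 5 = 1, and the invariant factors of ∂_1 are all 1, so H_0 ≅ Z.

H_0 = Z.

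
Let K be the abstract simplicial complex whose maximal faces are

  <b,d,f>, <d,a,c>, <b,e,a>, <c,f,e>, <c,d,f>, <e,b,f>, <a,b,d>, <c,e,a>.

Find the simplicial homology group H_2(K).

Fix the vertex order a < b < c < d < e < f and write every simplex with vertices in increasing order. Then dim K = 2 and the simplices of K are:

  0-simplices (6): a, b, c, d, e, f
  1-simplices (12): ab, ac, ad, ae, bd, be, bf, cd, ce, cf, df, ef
  2-simplices (8): abd, abe, acd, ace, bdf, bef, cdf, cef

so the chain groups are C_0 ≅ Z^6, C_1 ≅ Z^12, C_2 ≅ Z^8.

∂_1: C_1 → C_0 sends each edge [p,q] (with p < q) to q − p.
As a 6×12 matrix over Z this has rank 5, with invariant factors (1,1,1,1,1).

The boundary map ∂_2: C_2 → C_1 maps a triangle to the signed sum of its edges. For instance
  ∂bef = ef − bf + be,
  ∂abe = be − ae + ab.
This gives a 12×8 integer matrix of rank 7; reducing to Smith normal form yields diagonal entries (1,1,1,1,1,1,1).

Now H_k = ker ∂_k / im ∂_{k+1}, so:

  H_2: rank ker ∂_2 − rank ∂_3 = (8 − 7) − 0 = 1, and there is no ∂_3, so H_2 = Z.

(K is a triangulation of the 2-sphere S^2.)

H_2 = Z.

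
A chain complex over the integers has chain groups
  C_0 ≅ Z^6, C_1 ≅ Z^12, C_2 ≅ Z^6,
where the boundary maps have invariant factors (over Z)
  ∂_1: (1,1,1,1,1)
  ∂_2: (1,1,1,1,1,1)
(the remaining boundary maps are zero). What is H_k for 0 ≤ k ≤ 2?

H_0: b_0 = 6 − 0 − 5 = 1; torsion from ∂_1 factors > 1: none. So H_0 ≅ Z.
H_1: b_1 = 12 − 5 − 6 = 1; torsion from ∂_2 factors > 1: none. So H_1 ≅ Z.
H_2: b_2 = 6 − 6 − 0 = 0; torsion from ∂_3 factors > 1: none. So H_2 ≅ 0.

H_0 ≅ Z,  H_1 ≅ Z,  H_2 = 0.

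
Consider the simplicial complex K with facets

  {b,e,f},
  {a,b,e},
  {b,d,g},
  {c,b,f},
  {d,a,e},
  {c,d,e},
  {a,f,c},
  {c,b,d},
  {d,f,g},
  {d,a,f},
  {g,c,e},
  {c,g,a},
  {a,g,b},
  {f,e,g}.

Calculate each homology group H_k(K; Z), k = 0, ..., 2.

K has 7 vertices, 21 edges, 14 triangles.
rank ∂_0 = 0, rank ∂_1 = 6 ⇒ b_0 = 7 − 0 − 6 = 1; all invariant factors of ∂_1 are 1 so no torsion. So H_0 ≅ Z.
rank ∂_1 = 6, rank ∂_2 = 13 ⇒ b_1 = 21 − 6 − 13 = 2; all invariant factors of ∂_2 are 1 so no torsion. So H_1 ≅ Z^2.
rank ∂_2 = 13, rank ∂_3 = 0 ⇒ b_2 = 14 − 13 − 0 = 1. So H_2 ≅ Z.

H_0 ≅ Z,  H_1 ≅ Z^2,  H_2 ≅ Z.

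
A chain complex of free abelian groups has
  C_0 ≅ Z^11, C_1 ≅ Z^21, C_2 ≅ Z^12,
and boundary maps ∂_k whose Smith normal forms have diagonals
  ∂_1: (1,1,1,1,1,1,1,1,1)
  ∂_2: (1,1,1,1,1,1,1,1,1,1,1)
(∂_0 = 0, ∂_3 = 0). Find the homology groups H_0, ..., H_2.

H_0: b_0 = 11 − 0 − 9 = 2; torsion from ∂_1 factors > 1: none. So H_0 ≅ Z^2.
H_1: b_1 = 21 − 9 − 11 = 1; torsion from ∂_2 factors > 1: none. So H_1 ≅ Z.
H_2: b_2 = 12 − 11 − 0 = 1; torsion from ∂_3 factors > 1: none. So H_2 ≅ Z.

H_0 ≅ Z^2,  H_1 ≅ Z,  H_2 ≅ Z.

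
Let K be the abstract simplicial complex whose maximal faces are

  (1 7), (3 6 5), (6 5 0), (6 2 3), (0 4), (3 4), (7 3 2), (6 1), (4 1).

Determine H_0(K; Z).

H_0 ≅ Z.

K has 8 vertices, 14 edges, 4 triangles.
rank ∂_0 = 0, rank ∂_1 = 7 ⇒ b_0 = 8 − 0 − 7 = 1; all invariant factors of ∂_1 are 1 so no torsion. So H_0 = Z.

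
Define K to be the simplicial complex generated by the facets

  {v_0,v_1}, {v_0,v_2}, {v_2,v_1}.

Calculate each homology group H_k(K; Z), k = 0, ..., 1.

H_0 ≅ Z,  H_1 ≅ Z.

Order the vertices as v_0 < v_1 < v_2. Listing each simplex with vertices in this order, K has dimension 1 with simplices:

  0-simplices (3): [v_0], [v_1], [v_2]
  1-simplices (3): [v_0,v_1], [v_0,v_2], [v_1,v_2]

so the chain groups are C_0 ≅ Z^3, C_1 ≅ Z^3.

Boundary ∂_1: C_1 → C_0 maps an edge to its endpoints' difference, ∂[p,q] = q − p. For instance
  ∂[v_1,v_2] = [v_2] − [v_1].
The 3×3 boundary matrix has rank 2 and Smith normal form diag(1,1).

Computing H_k = (kernel of ∂_k) / (image of ∂_{k+1}):

  H_0: rank C_0 − rank ∂_1 = 3 − 2 = 1, and the invariant factors of ∂_1 are all 1, so H_0 = Z.
  H_1: rank ker ∂_1 − rank ∂_2 = (3 − 2) − 0 = 1, and there is no ∂_2, so H_1 = Z.

(K is a triangulation of the circle S^1.)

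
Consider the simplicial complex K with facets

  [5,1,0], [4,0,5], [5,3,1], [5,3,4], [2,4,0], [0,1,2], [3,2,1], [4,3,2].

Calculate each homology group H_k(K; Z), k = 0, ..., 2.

H_0 ≅ Z,  H_1 = 0,  H_2 ≅ Z.

We work with the vertex ordering 0 < 1 < 2 < 3 < 4 < 5. The simplices of K, each written with vertices in increasing order, are:

  0-simplices (6): [0], [1], [2], [3], [4], [5]
  1-simplices (12): [0,1], [0,2], [0,4], [0,5], [1,2], [1,3], [1,5], [2,3], [2,4], [3,4], [3,5], [4,5]
  2-simplices (8): [0,1,2], [0,1,5], [0,2,4], [0,4,5], [1,2,3], [1,3,5], [2,3,4], [3,4,5]

Hence C_0 ≅ Z^6, C_1 ≅ Z^12, C_2 ≅ Z^8.

The boundary map ∂_1: C_1 → C_0 maps an edge to its endpoints' difference, ∂[p,q] = q − p. For instance
  ∂[2,3] = [3] − [2].
The 6×12 boundary matrix has rank 5 and Smith normal form diag(1,1,1,1,1).

∂_2: C_2 → C_1 sends each 2-simplex [p,q,r] to [q,r] − [p,r] + [p,q]. For instance
  ∂[0,1,2] = [1,2] − [0,2] + [0,1],
  ∂[1,3,5] = [3,5] − [1,5] + [1,3].
The 12×8 boundary matrix has rank 7 and Smith normal form diag(1,1,1,1,1,1,1).

Now H_k = ker ∂_k / im ∂_{k+1}, so:

  H_0: rank C_0 − rank ∂_1 = 6 − 5 = 1, and the invariant factors of ∂_1 are all 1, so H_0 = Z.
  H_1: rank ker ∂_1 − rank ∂_2 = (12 − 5) − 7 = 0, and the invariant factors of ∂_2 are all 1, so H_1 = 0.
  H_2: rank ker ∂_2 − rank ∂_3 = (8 − 7) − 0 = 1, and there is no ∂_3, so H_2 = Z.

As a check, the Euler characteristic is 6 − 12 + 8 = 2, which agrees with 1 − 0 + 1 = 2.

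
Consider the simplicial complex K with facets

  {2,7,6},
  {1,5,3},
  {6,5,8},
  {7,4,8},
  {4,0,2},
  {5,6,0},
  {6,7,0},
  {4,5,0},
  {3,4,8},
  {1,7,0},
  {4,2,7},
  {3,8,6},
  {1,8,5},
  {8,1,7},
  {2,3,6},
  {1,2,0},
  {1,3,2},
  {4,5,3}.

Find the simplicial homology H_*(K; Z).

H_0 ≅ Z,  H_1 ≅ Z ⊕ Z/2Z,  H_2 = 0.

K has 9 vertices, 27 edges, 18 triangles.
rank ∂_0 = 0, rank ∂_1 = 8 ⇒ b_0 = 9 − 0 − 8 = 1; all invariant factors of ∂_1 are 1 so no torsion. So H_0 = Z.
rank ∂_1 = 8, rank ∂_2 = 18 ⇒ b_1 = 27 − 8 − 18 = 1; ∂_2 has invariant factor(s) [2] giving torsion. So H_1 = Z ⊕ Z/2Z.
rank ∂_2 = 18, rank ∂_3 = 0 ⇒ b_2 = 18 − 18 − 0 = 0. So H_2 = 0.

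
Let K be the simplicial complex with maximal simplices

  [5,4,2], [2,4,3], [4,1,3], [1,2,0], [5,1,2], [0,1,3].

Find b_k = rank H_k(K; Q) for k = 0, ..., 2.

b_0 = 1, b_1 = 1, b_2 = 0.

Take the total order 0 < 1 < 2 < 3 < 4 < 5 on the vertex set. Then K (dimension 2) consists of the simplices:

  0-simplices (6): [0], [1], [2], [3], [4], [5]
  1-simplices (12): [0,1], [0,2], [0,3], [1,2], [1,3], [1,4], [1,5], [2,3], [2,4], [2,5], [3,4], [4,5]
  2-simplices (6): [0,1,2], [0,1,3], [1,2,5], [1,3,4], [2,3,4], [2,4,5]

giving chain groups C_0 ≅ Z^6, C_1 ≅ Z^12, C_2 ≅ Z^6.

∂_1: C_1 → C_0 sends each edge [p,q] (with p < q) to q − p. For instance
  ∂[3,4] = [4] − [3].
This gives a 6×12 integer matrix of rank 5; reducing to Smith normal form yields diagonal entries (1,1,1,1,1).

The boundary map ∂_2: C_2 → C_1 acts by ∂[p,q,r] = [q,r] − [p,r] + [p,q]. For instance
  ∂[0,1,2] = [1,2] − [0,2] + [0,1],
  ∂[2,3,4] = [3,4] − [2,4] + [2,3].
This gives a 12×6 integer matrix of rank 6; reducing to Smith normal form yields diagonal entries (1,1,1,1,1,1).

From H_k ≅ ker(∂_k) / im(∂_{k+1}) we obtain:

  H_0: rank C_0 − rank ∂_1 = 6 − 5 = 1, and the invariant factors of ∂_1 are all 1, so H_0 ≅ Z.
  H_1: rank ker ∂_1 − rank ∂_2 = (12 − 5) − 6 = 1, and the invariant factors of ∂_2 are all 1, so H_1 ≅ Z.
  H_2: rank ker ∂_2 − rank ∂_3 = (6 − 6) − 0 = 0, and there is no ∂_3, so H_2 ≅ 0.

Hence the Betti numbers are b_0 = 1, b_1 = 1, b_2 = 0.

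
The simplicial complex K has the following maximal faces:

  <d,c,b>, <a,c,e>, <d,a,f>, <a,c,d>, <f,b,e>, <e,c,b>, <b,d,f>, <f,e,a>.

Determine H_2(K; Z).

Take the total order a < b < c < d < e < f on the vertex set. Then K (dimension 2) consists of the simplices:

  0-simplices (6): a, b, c, d, e, f
  1-simplices (12): ac, ad, ae, af, bc, bd, be, bf, cd, ce, df, ef
  2-simplices (8): acd, ace, adf, aef, bcd, bce, bdf, bef

giving chain groups C_0 ≅ Z^6, C_1 ≅ Z^12, C_2 ≅ Z^8.

∂_1: C_1 → C_0 sends each edge [p,q] (with p < q) to q − p.
The 6×12 boundary matrix has rank 5 and Smith normal form diag(1,1,1,1,1).

Boundary ∂_2: C_2 → C_1 maps a triangle to the signed sum of its edges. For instance
  ∂adf = df − af + ad,
  ∂ace = ce − ae + ac.
The resulting 12×8 matrix has rank 7, and its Smith normal form has invariant factors (1,1,1,1,1,1,1).

Computing H_k = (kernel of ∂_k) / (image of ∂_{k+1}):

  H_2: rank ker ∂_2 − rank ∂_3 = (8 − 7) − 0 = 1, and there is no ∂_3, so H_2 = Z.

H_2 = Z.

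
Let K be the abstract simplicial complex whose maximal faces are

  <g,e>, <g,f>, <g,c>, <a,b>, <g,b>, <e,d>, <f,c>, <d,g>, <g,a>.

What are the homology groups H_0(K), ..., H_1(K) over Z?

We work with the vertex ordering a < b < c < d < e < f < g. The simplices of K, each written with vertices in increasing order, are:

  0-simplices (7): a, b, c, d, e, f, g
  1-simplices (9): ab, ag, bg, cf, cg, de, dg, eg, fg

giving chain groups C_0 ≅ Z^7, C_1 ≅ Z^9.

∂_1: C_1 → C_0 sends each edge [p,q] (with p < q) to q − p. For instance
  ∂ab = b − a.
The 7×9 boundary matrix has rank 6 and Smith normal form diag(1,1,1,1,1,1).

Computing H_k = (kernel of ∂_k) / (image of ∂_{k+1}):

  H_0: rank C_0 − rank ∂_1 = 7 − 6 = 1, and the invariant factors of ∂_1 are all 1, so H_0 ≅ Z.
  H_1: rank ker ∂_1 − rank ∂_2 = (9 − 6) − 0 = 3, and there is no ∂_2, so H_1 ≅ Z^3.

(K is a triangulation of a wedge of 3 circles.)

H_0 = Z,  H_1 = Z^3.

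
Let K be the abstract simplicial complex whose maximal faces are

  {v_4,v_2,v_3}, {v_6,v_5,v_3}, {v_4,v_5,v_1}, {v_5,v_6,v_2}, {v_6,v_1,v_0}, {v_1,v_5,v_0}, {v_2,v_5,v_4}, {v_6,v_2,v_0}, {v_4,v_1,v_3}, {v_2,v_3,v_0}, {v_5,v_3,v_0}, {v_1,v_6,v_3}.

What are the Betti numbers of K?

Fix the vertex order v_0 < v_1 < v_2 < v_3 < v_4 < v_5 < v_6 and write every simplex with vertices in increasing order. Then dim K = 2 and the simplices of K are:

  0-simplices (7): [v_0], [v_1], [v_2], [v_3], [v_4], [v_5], [v_6]
  1-simplices (18): (18 of them)
  2-simplices (12): (12 of them)

Hence C_0 ≅ Z^7, C_1 ≅ Z^18, C_2 ≅ Z^12.

The boundary map ∂_1: C_1 → C_0 maps an edge to its endpoints' difference, ∂[p,q] = q − p. For instance
  ∂[v_2,v_4] = [v_4] − [v_2].
As a 7×18 matrix over Z this has rank 6, with invariant factors (1,1,1,1,1,1).

∂_2: C_2 → C_1 maps a triangle to the signed sum of its edges. For instance
  ∂[v_0,v_2,v_6] = [v_2,v_6] − [v_0,v_6] + [v_0,v_2],
  ∂[v_1,v_3,v_4] = [v_3,v_4] − [v_1,v_4] + [v_1,v_3].
This gives a 18×12 integer matrix of rank 12; reducing to Smith normal form yields diagonal entries (1,1,1,1,1,1,1,1,1,1,1,2).

Now H_k = ker ∂_k / im ∂_{k+1}, so:

  H_0: rank C_0 − rank ∂_1 = 7 − 6 = 1, and the invariant factors of ∂_1 are all 1, so H_0 ≅ Z.
  H_1: rank ker ∂_1 − rank ∂_2 = (18 − 6) − 12 = 0, and ∂_2 has invariant factor 2 > 1, so H_1 ≅ Z/2Z.
  H_2: rank ker ∂_2 − rank ∂_3 = (12 − 12) − 0 = 0, and there is no ∂_3, so H_2 ≅ 0.

As a check, the Euler characteristic is 7 − 18 + 12 = 1, which agrees with 1 − 0 + 0 = 1.
(K is a triangulation of the real projective plane RP^2.)

Hence the Betti numbers are b_0 = 1, b_1 = 0, b_2 = 0.

b_0 = 1, b_1 = 0, b_2 = 0.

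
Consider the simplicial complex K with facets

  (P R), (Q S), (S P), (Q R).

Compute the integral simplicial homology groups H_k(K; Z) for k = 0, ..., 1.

We work with the vertex ordering P < Q < R < S. The simplices of K, each written with vertices in increasing order, are:

  0-simplices (4): P, Q, R, S
  1-simplices (4): PR, PS, QR, QS

so the chain groups are C_0 ≅ Z^4, C_1 ≅ Z^4.

The boundary map ∂_1: C_1 → C_0 maps an edge to its endpoints' difference, ∂[p,q] = q − p. For instance
  ∂PR = R − P.
As a 4×4 matrix over Z this has rank 3, with invariant factors (1,1,1).

Computing H_k = (kernel of ∂_k) / (image of ∂_{k+1}):

  H_0: rank C_0 − rank ∂_1 = 4 − 3 = 1, and the invariant factors of ∂_1 are all 1, so H_0 = Z.
  H_1: rank ker ∂_1 − rank ∂_2 = (4 − 3) − 0 = 1, and there is no ∂_2, so H_1 = Z.

As a check, the Euler characteristic is 4 − 4 = 0, which agrees with 1 − 1 = 0.

H_0 = Z,  H_1 = Z.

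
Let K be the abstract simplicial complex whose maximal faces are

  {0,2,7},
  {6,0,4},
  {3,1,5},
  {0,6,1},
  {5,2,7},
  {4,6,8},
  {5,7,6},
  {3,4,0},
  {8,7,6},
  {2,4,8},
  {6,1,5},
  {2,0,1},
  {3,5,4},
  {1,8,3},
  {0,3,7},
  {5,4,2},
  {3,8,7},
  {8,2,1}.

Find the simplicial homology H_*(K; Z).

Order the vertices as 0 < 1 < 2 < 3 < 4 < 5 < 6 < 7 < 8. Listing each simplex with vertices in this order, K has dimension 2 with simplices:

  0-simplices (9): [0], [1], [2], [3], [4], [5], [6], [7], [8]
  1-simplices (27): (27 of them)
  2-simplices (18): [0,1,2], [0,1,6], [0,2,7], [0,3,4], [0,3,7], [0,4,6], [1,2,8], [1,3,5], [1,3,8], [1,5,6], [2,4,5], [2,4,8], [2,5,7], [3,4,5], [3,7,8], [4,6,8], [5,6,7], [6,7,8]

Hence C_0 ≅ Z^9, C_1 ≅ Z^27, C_2 ≅ Z^18.

∂_1: C_1 → C_0 maps an edge to its endpoints' difference, ∂[p,q] = q − p. For instance
  ∂[4,5] = [5] − [4].
This gives a 9×27 integer matrix of rank 8; reducing to Smith normal form yields diagonal entries (1,1,1,1,1,1,1,1).

Boundary ∂_2: C_2 → C_1 acts by ∂[p,q,r] = [q,r] − [p,r] + [p,q]. For instance
  ∂[1,2,8] = [2,8] − [1,8] + [1,2],
  ∂[0,3,7] = [3,7] − [0,7] + [0,3].
As a 27×18 matrix over Z this has rank 17, with invariant factors (1,1,1,1,1,1,1,1,1,1,1,1,1,1,1,1,1).

Reading off H_k = ker ∂_k / im ∂_{k+1}:

  H_0: rank C_0 − rank ∂_1 = 9 − 8 = 1, and the invariant factors of ∂_1 are all 1, so H_0 ≅ Z.
  H_1: rank ker ∂_1 − rank ∂_2 = (27 − 8) − 17 = 2, and the invariant factors of ∂_2 are all 1, so H_1 ≅ Z^2.
  H_2: rank ker ∂_2 − rank ∂_3 = (18 − 17) − 0 = 1, and there is no ∂_3, so H_2 ≅ Z.

(K is a triangulation of the torus T^2.)

H_0 ≅ Z,  H_1 ≅ Z^2,  H_2 ≅ Z.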